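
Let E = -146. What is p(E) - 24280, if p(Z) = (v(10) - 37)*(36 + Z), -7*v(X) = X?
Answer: -140370/7 ≈ -20053.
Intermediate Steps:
v(X) = -X/7
p(Z) = -9684/7 - 269*Z/7 (p(Z) = (-1/7*10 - 37)*(36 + Z) = (-10/7 - 37)*(36 + Z) = -269*(36 + Z)/7 = -9684/7 - 269*Z/7)
p(E) - 24280 = (-9684/7 - 269/7*(-146)) - 24280 = (-9684/7 + 39274/7) - 24280 = 29590/7 - 24280 = -140370/7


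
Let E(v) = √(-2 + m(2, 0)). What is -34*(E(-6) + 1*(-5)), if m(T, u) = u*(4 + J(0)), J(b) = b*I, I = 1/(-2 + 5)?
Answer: 170 - 34*I*√2 ≈ 170.0 - 48.083*I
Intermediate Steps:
I = ⅓ (I = 1/3 = ⅓ ≈ 0.33333)
J(b) = b/3 (J(b) = b*(⅓) = b/3)
m(T, u) = 4*u (m(T, u) = u*(4 + (⅓)*0) = u*(4 + 0) = u*4 = 4*u)
E(v) = I*√2 (E(v) = √(-2 + 4*0) = √(-2 + 0) = √(-2) = I*√2)
-34*(E(-6) + 1*(-5)) = -34*(I*√2 + 1*(-5)) = -34*(I*√2 - 5) = -34*(-5 + I*√2) = 170 - 34*I*√2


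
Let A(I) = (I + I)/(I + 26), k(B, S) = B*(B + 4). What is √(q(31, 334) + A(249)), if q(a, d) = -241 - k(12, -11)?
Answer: I*√1304347/55 ≈ 20.765*I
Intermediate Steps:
k(B, S) = B*(4 + B)
q(a, d) = -433 (q(a, d) = -241 - 12*(4 + 12) = -241 - 12*16 = -241 - 1*192 = -241 - 192 = -433)
A(I) = 2*I/(26 + I) (A(I) = (2*I)/(26 + I) = 2*I/(26 + I))
√(q(31, 334) + A(249)) = √(-433 + 2*249/(26 + 249)) = √(-433 + 2*249/275) = √(-433 + 2*249*(1/275)) = √(-433 + 498/275) = √(-118577/275) = I*√1304347/55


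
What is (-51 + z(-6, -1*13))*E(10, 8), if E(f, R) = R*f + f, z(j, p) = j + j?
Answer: -5670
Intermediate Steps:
z(j, p) = 2*j
E(f, R) = f + R*f
(-51 + z(-6, -1*13))*E(10, 8) = (-51 + 2*(-6))*(10*(1 + 8)) = (-51 - 12)*(10*9) = -63*90 = -5670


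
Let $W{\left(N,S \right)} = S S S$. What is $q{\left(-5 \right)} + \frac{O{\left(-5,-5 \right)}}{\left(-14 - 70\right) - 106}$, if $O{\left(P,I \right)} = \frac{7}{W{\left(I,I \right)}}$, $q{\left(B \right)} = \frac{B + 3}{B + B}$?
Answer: $\frac{4757}{23750} \approx 0.20029$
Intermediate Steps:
$W{\left(N,S \right)} = S^{3}$ ($W{\left(N,S \right)} = S S^{2} = S^{3}$)
$q{\left(B \right)} = \frac{3 + B}{2 B}$
$O{\left(P,I \right)} = \frac{7}{I^{3}}$
$q{\left(-5 \right)} + \frac{O{\left(-5,-5 \right)}}{\left(-14 - 70\right) - 106} = \frac{3 - 5}{2 \left(-5\right)} + \frac{7 \frac{1}{-125}}{\left(-14 - 70\right) - 106} = \frac{1}{2} \left(- \frac{1}{5}\right) \left(-2\right) + \frac{7 \left(- \frac{1}{125}\right)}{-84 - 106} = \frac{1}{5} - \frac{7}{125 \left(-190\right)} = \frac{1}{5} - - \frac{7}{23750} = \frac{1}{5} + \frac{7}{23750} = \frac{4757}{23750}$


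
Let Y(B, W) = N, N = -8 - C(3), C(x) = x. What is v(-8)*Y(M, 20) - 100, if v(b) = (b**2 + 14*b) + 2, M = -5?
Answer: 406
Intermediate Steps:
N = -11 (N = -8 - 1*3 = -8 - 3 = -11)
Y(B, W) = -11
v(b) = 2 + b**2 + 14*b
v(-8)*Y(M, 20) - 100 = (2 + (-8)**2 + 14*(-8))*(-11) - 100 = (2 + 64 - 112)*(-11) - 100 = -46*(-11) - 100 = 506 - 100 = 406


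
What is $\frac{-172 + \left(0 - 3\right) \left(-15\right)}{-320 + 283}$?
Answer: $\frac{127}{37} \approx 3.4324$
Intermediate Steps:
$\frac{-172 + \left(0 - 3\right) \left(-15\right)}{-320 + 283} = \frac{-172 + \left(0 - 3\right) \left(-15\right)}{-37} = \left(-172 - -45\right) \left(- \frac{1}{37}\right) = \left(-172 + 45\right) \left(- \frac{1}{37}\right) = \left(-127\right) \left(- \frac{1}{37}\right) = \frac{127}{37}$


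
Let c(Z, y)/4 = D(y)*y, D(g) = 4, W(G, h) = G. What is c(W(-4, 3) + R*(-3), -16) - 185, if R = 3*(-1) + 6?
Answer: -441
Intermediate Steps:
R = 3 (R = -3 + 6 = 3)
c(Z, y) = 16*y (c(Z, y) = 4*(4*y) = 16*y)
c(W(-4, 3) + R*(-3), -16) - 185 = 16*(-16) - 185 = -256 - 185 = -441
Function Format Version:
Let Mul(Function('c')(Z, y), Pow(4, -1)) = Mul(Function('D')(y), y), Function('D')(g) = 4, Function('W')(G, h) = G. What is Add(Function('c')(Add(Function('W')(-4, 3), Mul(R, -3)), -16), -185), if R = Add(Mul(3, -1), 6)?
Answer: -441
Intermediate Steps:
R = 3 (R = Add(-3, 6) = 3)
Function('c')(Z, y) = Mul(16, y) (Function('c')(Z, y) = Mul(4, Mul(4, y)) = Mul(16, y))
Add(Function('c')(Add(Function('W')(-4, 3), Mul(R, -3)), -16), -185) = Add(Mul(16, -16), -185) = Add(-256, -185) = -441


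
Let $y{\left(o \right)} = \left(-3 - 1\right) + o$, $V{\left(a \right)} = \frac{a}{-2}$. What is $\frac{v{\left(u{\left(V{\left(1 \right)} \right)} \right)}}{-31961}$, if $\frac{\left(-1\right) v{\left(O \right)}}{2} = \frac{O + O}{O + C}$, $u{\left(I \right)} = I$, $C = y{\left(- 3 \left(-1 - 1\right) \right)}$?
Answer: $- \frac{4}{95883} \approx -4.1717 \cdot 10^{-5}$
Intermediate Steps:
$V{\left(a \right)} = - \frac{a}{2}$ ($V{\left(a \right)} = a \left(- \frac{1}{2}\right) = - \frac{a}{2}$)
$y{\left(o \right)} = -4 + o$
$C = 2$ ($C = -4 - 3 \left(-1 - 1\right) = -4 - -6 = -4 + 6 = 2$)
$v{\left(O \right)} = - \frac{4 O}{2 + O}$ ($v{\left(O \right)} = - 2 \frac{O + O}{O + 2} = - 2 \frac{2 O}{2 + O} = - \frac{4 O}{2 + O}$)
$\frac{v{\left(u{\left(V{\left(1 \right)} \right)} \right)}}{-31961} = \frac{\left(-4\right) \left(\left(- \frac{1}{2}\right) 1\right) \frac{1}{2 - \frac{1}{2}}}{-31961} = \left(-4\right) \left(- \frac{1}{2}\right) \frac{1}{2 - \frac{1}{2}} \left(- \frac{1}{31961}\right) = \left(-4\right) \left(- \frac{1}{2}\right) \frac{1}{\frac{3}{2}} \left(- \frac{1}{31961}\right) = \left(-4\right) \left(- \frac{1}{2}\right) \frac{2}{3} \left(- \frac{1}{31961}\right) = \frac{4}{3} \left(- \frac{1}{31961}\right) = - \frac{4}{95883}$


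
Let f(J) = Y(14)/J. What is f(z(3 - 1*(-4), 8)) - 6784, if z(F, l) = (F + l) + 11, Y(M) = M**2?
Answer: -88094/13 ≈ -6776.5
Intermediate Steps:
z(F, l) = 11 + F + l
f(J) = 196/J (f(J) = 14**2/J = 196/J)
f(z(3 - 1*(-4), 8)) - 6784 = 196/(11 + (3 - 1*(-4)) + 8) - 6784 = 196/(11 + (3 + 4) + 8) - 6784 = 196/(11 + 7 + 8) - 6784 = 196/26 - 6784 = 196*(1/26) - 6784 = 98/13 - 6784 = -88094/13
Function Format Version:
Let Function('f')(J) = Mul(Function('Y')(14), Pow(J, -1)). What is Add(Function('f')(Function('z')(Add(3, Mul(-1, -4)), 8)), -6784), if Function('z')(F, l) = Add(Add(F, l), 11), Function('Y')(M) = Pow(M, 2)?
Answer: Rational(-88094, 13) ≈ -6776.5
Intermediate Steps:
Function('z')(F, l) = Add(11, F, l)
Function('f')(J) = Mul(196, Pow(J, -1)) (Function('f')(J) = Mul(Pow(14, 2), Pow(J, -1)) = Mul(196, Pow(J, -1)))
Add(Function('f')(Function('z')(Add(3, Mul(-1, -4)), 8)), -6784) = Add(Mul(196, Pow(Add(11, Add(3, Mul(-1, -4)), 8), -1)), -6784) = Add(Mul(196, Pow(Add(11, Add(3, 4), 8), -1)), -6784) = Add(Mul(196, Pow(Add(11, 7, 8), -1)), -6784) = Add(Mul(196, Pow(26, -1)), -6784) = Add(Mul(196, Rational(1, 26)), -6784) = Add(Rational(98, 13), -6784) = Rational(-88094, 13)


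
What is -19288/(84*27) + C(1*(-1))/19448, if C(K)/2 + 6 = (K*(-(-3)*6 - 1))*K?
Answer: -4262081/501228 ≈ -8.5033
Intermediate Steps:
C(K) = -12 + 34*K**2 (C(K) = -12 + 2*((K*(-(-3)*6 - 1))*K) = -12 + 2*((K*(-3*(-6) - 1))*K) = -12 + 2*((K*(18 - 1))*K) = -12 + 2*((K*17)*K) = -12 + 2*((17*K)*K) = -12 + 2*(17*K**2) = -12 + 34*K**2)
-19288/(84*27) + C(1*(-1))/19448 = -19288/(84*27) + (-12 + 34*(1*(-1))**2)/19448 = -19288/2268 + (-12 + 34*(-1)**2)*(1/19448) = -19288*1/2268 + (-12 + 34*1)*(1/19448) = -4822/567 + (-12 + 34)*(1/19448) = -4822/567 + 22*(1/19448) = -4822/567 + 1/884 = -4262081/501228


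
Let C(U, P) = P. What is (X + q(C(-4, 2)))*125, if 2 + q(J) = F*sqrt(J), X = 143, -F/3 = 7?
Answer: 17625 - 2625*sqrt(2) ≈ 13913.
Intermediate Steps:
F = -21 (F = -3*7 = -21)
q(J) = -2 - 21*sqrt(J)
(X + q(C(-4, 2)))*125 = (143 + (-2 - 21*sqrt(2)))*125 = (141 - 21*sqrt(2))*125 = 17625 - 2625*sqrt(2)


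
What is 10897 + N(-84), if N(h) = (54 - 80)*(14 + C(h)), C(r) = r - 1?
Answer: 12743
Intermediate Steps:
C(r) = -1 + r
N(h) = -338 - 26*h (N(h) = (54 - 80)*(14 + (-1 + h)) = -26*(13 + h) = -338 - 26*h)
10897 + N(-84) = 10897 + (-338 - 26*(-84)) = 10897 + (-338 + 2184) = 10897 + 1846 = 12743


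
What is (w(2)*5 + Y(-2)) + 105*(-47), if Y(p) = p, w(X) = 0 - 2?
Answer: -4947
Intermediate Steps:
w(X) = -2
(w(2)*5 + Y(-2)) + 105*(-47) = (-2*5 - 2) + 105*(-47) = (-10 - 2) - 4935 = -12 - 4935 = -4947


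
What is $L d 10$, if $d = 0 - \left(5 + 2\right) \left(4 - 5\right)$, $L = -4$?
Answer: $-280$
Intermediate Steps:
$d = 7$ ($d = 0 - 7 \left(-1\right) = 0 - -7 = 0 + 7 = 7$)
$L d 10 = \left(-4\right) 7 \cdot 10 = \left(-28\right) 10 = -280$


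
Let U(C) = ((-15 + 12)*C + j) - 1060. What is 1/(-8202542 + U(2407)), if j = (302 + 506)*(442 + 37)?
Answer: -1/7823791 ≈ -1.2782e-7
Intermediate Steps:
j = 387032 (j = 808*479 = 387032)
U(C) = 385972 - 3*C (U(C) = ((-15 + 12)*C + 387032) - 1060 = (-3*C + 387032) - 1060 = (387032 - 3*C) - 1060 = 385972 - 3*C)
1/(-8202542 + U(2407)) = 1/(-8202542 + (385972 - 3*2407)) = 1/(-8202542 + (385972 - 7221)) = 1/(-8202542 + 378751) = 1/(-7823791) = -1/7823791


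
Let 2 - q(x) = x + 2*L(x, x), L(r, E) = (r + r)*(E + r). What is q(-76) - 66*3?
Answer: -46328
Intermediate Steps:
L(r, E) = 2*r*(E + r) (L(r, E) = (2*r)*(E + r) = 2*r*(E + r))
q(x) = 2 - x - 8*x² (q(x) = 2 - (x + 2*(2*x*(x + x))) = 2 - (x + 2*(2*x*(2*x))) = 2 - (x + 2*(4*x²)) = 2 - (x + 8*x²) = 2 + (-x - 8*x²) = 2 - x - 8*x²)
q(-76) - 66*3 = (2 - 1*(-76) - 8*(-76)²) - 66*3 = (2 + 76 - 8*5776) - 198 = (2 + 76 - 46208) - 198 = -46130 - 198 = -46328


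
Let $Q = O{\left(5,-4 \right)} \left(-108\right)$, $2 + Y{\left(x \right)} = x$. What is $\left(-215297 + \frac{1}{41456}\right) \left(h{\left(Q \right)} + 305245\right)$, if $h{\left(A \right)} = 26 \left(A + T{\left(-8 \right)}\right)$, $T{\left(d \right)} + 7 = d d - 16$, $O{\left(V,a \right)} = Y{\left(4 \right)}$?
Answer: $- \frac{2683808849239545}{41456} \approx -6.4739 \cdot 10^{10}$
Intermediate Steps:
$Y{\left(x \right)} = -2 + x$
$O{\left(V,a \right)} = 2$ ($O{\left(V,a \right)} = -2 + 4 = 2$)
$T{\left(d \right)} = -23 + d^{2}$ ($T{\left(d \right)} = -7 + \left(d d - 16\right) = -7 + \left(d^{2} - 16\right) = -7 + \left(-16 + d^{2}\right) = -23 + d^{2}$)
$Q = -216$ ($Q = 2 \left(-108\right) = -216$)
$h{\left(A \right)} = 1066 + 26 A$ ($h{\left(A \right)} = 26 \left(A - \left(23 - \left(-8\right)^{2}\right)\right) = 26 \left(A + \left(-23 + 64\right)\right) = 26 \left(A + 41\right) = 26 \left(41 + A\right) = 1066 + 26 A$)
$\left(-215297 + \frac{1}{41456}\right) \left(h{\left(Q \right)} + 305245\right) = \left(-215297 + \frac{1}{41456}\right) \left(\left(1066 + 26 \left(-216\right)\right) + 305245\right) = \left(-215297 + \frac{1}{41456}\right) \left(\left(1066 - 5616\right) + 305245\right) = - \frac{8925352431 \left(-4550 + 305245\right)}{41456} = \left(- \frac{8925352431}{41456}\right) 300695 = - \frac{2683808849239545}{41456}$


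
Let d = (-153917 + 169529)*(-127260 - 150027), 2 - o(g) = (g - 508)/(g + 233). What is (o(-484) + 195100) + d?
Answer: -1086531196034/251 ≈ -4.3288e+9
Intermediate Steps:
o(g) = 2 - (-508 + g)/(233 + g) (o(g) = 2 - (g - 508)/(g + 233) = 2 - (-508 + g)/(233 + g))
d = -4329004644 (d = 15612*(-277287) = -4329004644)
(o(-484) + 195100) + d = ((974 - 484)/(233 - 484) + 195100) - 4329004644 = (490/(-251) + 195100) - 4329004644 = (-1/251*490 + 195100) - 4329004644 = (-490/251 + 195100) - 4329004644 = 48969610/251 - 4329004644 = -1086531196034/251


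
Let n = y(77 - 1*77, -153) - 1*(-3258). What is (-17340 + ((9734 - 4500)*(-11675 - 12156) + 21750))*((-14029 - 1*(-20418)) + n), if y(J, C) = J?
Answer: -1203241793468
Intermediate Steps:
n = 3258 (n = (77 - 1*77) - 1*(-3258) = (77 - 77) + 3258 = 0 + 3258 = 3258)
(-17340 + ((9734 - 4500)*(-11675 - 12156) + 21750))*((-14029 - 1*(-20418)) + n) = (-17340 + ((9734 - 4500)*(-11675 - 12156) + 21750))*((-14029 - 1*(-20418)) + 3258) = (-17340 + (5234*(-23831) + 21750))*((-14029 + 20418) + 3258) = (-17340 + (-124731454 + 21750))*(6389 + 3258) = (-17340 - 124709704)*9647 = -124727044*9647 = -1203241793468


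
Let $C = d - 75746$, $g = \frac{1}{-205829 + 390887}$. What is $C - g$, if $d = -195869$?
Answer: $- \frac{50264528671}{185058} \approx -2.7162 \cdot 10^{5}$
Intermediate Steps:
$g = \frac{1}{185058} \approx 5.4037 \cdot 10^{-6}$
$C = -271615$ ($C = -195869 - 75746 = -271615$)
$C - g = -271615 - \frac{1}{185058} = - \frac{50264528671}{185058}$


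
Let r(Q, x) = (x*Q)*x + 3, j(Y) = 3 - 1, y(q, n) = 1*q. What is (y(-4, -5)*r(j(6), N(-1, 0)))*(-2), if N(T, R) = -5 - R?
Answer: 424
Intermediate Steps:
y(q, n) = q
j(Y) = 2
r(Q, x) = 3 + Q*x² (r(Q, x) = (Q*x)*x + 3 = Q*x² + 3 = 3 + Q*x²)
(y(-4, -5)*r(j(6), N(-1, 0)))*(-2) = -4*(3 + 2*(-5 - 1*0)²)*(-2) = -4*(3 + 2*(-5 + 0)²)*(-2) = -4*(3 + 2*(-5)²)*(-2) = -4*(3 + 2*25)*(-2) = -4*(3 + 50)*(-2) = -4*53*(-2) = -212*(-2) = 424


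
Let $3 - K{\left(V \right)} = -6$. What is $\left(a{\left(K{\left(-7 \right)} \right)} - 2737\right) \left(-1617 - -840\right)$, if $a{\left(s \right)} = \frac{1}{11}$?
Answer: $\frac{23392362}{11} \approx 2.1266 \cdot 10^{6}$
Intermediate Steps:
$K{\left(V \right)} = 9$ ($K{\left(V \right)} = 3 - -6 = 3 + 6 = 9$)
$a{\left(s \right)} = \frac{1}{11}$
$\left(a{\left(K{\left(-7 \right)} \right)} - 2737\right) \left(-1617 - -840\right) = \left(\frac{1}{11} - 2737\right) \left(-1617 - -840\right) = - \frac{30106 \left(-1617 + 840\right)}{11} = \left(- \frac{30106}{11}\right) \left(-777\right) = \frac{23392362}{11}$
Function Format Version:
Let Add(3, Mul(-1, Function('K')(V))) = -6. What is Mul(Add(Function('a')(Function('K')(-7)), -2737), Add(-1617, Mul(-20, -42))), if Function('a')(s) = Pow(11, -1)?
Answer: Rational(23392362, 11) ≈ 2.1266e+6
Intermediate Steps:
Function('K')(V) = 9 (Function('K')(V) = Add(3, Mul(-1, -6)) = Add(3, 6) = 9)
Function('a')(s) = Rational(1, 11)
Mul(Add(Function('a')(Function('K')(-7)), -2737), Add(-1617, Mul(-20, -42))) = Mul(Add(Rational(1, 11), -2737), Add(-1617, Mul(-20, -42))) = Mul(Rational(-30106, 11), Add(-1617, 840)) = Mul(Rational(-30106, 11), -777) = Rational(23392362, 11)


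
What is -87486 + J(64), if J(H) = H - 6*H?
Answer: -87806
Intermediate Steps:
J(H) = -5*H
-87486 + J(64) = -87486 - 5*64 = -87486 - 320 = -87806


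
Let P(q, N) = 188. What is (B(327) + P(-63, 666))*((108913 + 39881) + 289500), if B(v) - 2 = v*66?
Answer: 9542536968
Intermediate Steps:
B(v) = 2 + 66*v (B(v) = 2 + v*66 = 2 + 66*v)
(B(327) + P(-63, 666))*((108913 + 39881) + 289500) = ((2 + 66*327) + 188)*((108913 + 39881) + 289500) = ((2 + 21582) + 188)*(148794 + 289500) = (21584 + 188)*438294 = 21772*438294 = 9542536968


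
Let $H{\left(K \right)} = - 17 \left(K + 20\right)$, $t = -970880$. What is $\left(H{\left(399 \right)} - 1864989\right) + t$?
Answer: $-2842992$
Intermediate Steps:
$H{\left(K \right)} = -340 - 17 K$ ($H{\left(K \right)} = - 17 \left(20 + K\right) = -340 - 17 K$)
$\left(H{\left(399 \right)} - 1864989\right) + t = \left(\left(-340 - 6783\right) - 1864989\right) - 970880 = \left(-7123 - 1864989\right) - 970880 = -1872112 - 970880 = -2842992$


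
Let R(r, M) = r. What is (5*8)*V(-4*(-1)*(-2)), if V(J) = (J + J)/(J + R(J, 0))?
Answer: 40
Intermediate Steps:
V(J) = 1 (V(J) = (J + J)/(J + J) = (2*J)/((2*J)) = (2*J)*(1/(2*J)) = 1)
(5*8)*V(-4*(-1)*(-2)) = (5*8)*1 = 40*1 = 40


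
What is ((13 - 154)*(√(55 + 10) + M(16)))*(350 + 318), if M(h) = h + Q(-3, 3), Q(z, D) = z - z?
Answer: -1507008 - 94188*√65 ≈ -2.2664e+6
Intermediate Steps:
Q(z, D) = 0
M(h) = h (M(h) = h + 0 = h)
((13 - 154)*(√(55 + 10) + M(16)))*(350 + 318) = ((13 - 154)*(√(55 + 10) + 16))*(350 + 318) = -141*(√65 + 16)*668 = -141*(16 + √65)*668 = (-2256 - 141*√65)*668 = -1507008 - 94188*√65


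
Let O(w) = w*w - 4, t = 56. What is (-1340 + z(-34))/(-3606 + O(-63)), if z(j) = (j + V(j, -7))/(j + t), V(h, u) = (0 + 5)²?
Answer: -29489/7898 ≈ -3.7337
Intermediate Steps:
V(h, u) = 25 (V(h, u) = 5² = 25)
O(w) = -4 + w² (O(w) = w² - 4 = -4 + w²)
z(j) = (25 + j)/(56 + j) (z(j) = (j + 25)/(j + 56) = (25 + j)/(56 + j))
(-1340 + z(-34))/(-3606 + O(-63)) = (-1340 + (25 - 34)/(56 - 34))/(-3606 + (-4 + (-63)²)) = (-1340 - 9/22)/(-3606 + (-4 + 3969)) = (-1340 + (1/22)*(-9))/(-3606 + 3965) = (-1340 - 9/22)/359 = -29489/22*1/359 = -29489/7898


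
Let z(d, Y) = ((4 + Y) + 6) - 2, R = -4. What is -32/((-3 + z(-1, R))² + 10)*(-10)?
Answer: 320/11 ≈ 29.091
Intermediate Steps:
z(d, Y) = 8 + Y (z(d, Y) = (10 + Y) - 2 = 8 + Y)
-32/((-3 + z(-1, R))² + 10)*(-10) = -32/((-3 + (8 - 4))² + 10)*(-10) = -32/((-3 + 4)² + 10)*(-10) = -32/(1² + 10)*(-10) = -32/(1 + 10)*(-10) = -32/11*(-10) = 320/11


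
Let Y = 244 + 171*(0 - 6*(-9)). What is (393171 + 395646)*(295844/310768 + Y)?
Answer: 580915395204129/77692 ≈ 7.4772e+9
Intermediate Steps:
Y = 9478 (Y = 244 + 171*(0 + 54) = 244 + 171*54 = 244 + 9234 = 9478)
(393171 + 395646)*(295844/310768 + Y) = (393171 + 395646)*(295844/310768 + 9478) = 788817*(295844*(1/310768) + 9478) = 788817*(73961/77692 + 9478) = 788817*(736438737/77692) = 580915395204129/77692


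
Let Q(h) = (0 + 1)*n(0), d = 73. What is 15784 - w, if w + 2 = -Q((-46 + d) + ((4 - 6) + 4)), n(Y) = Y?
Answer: 15786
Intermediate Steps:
Q(h) = 0 (Q(h) = (0 + 1)*0 = 1*0 = 0)
w = -2 (w = -2 - 1*0 = -2 + 0 = -2)
15784 - w = 15784 - 1*(-2) = 15784 + 2 = 15786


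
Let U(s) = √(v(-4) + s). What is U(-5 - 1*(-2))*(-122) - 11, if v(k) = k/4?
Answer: -11 - 244*I ≈ -11.0 - 244.0*I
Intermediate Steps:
v(k) = k/4 (v(k) = k*(¼) = k/4)
U(s) = √(-1 + s) (U(s) = √((¼)*(-4) + s) = √(-1 + s))
U(-5 - 1*(-2))*(-122) - 11 = √(-1 + (-5 - 1*(-2)))*(-122) - 11 = √(-1 + (-5 + 2))*(-122) - 11 = √(-1 - 3)*(-122) - 11 = √(-4)*(-122) - 11 = (2*I)*(-122) - 11 = -244*I - 11 = -11 - 244*I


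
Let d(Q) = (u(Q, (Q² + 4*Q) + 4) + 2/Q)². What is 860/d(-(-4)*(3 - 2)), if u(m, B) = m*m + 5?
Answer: 80/43 ≈ 1.8605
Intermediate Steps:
u(m, B) = 5 + m² (u(m, B) = m² + 5 = 5 + m²)
d(Q) = (5 + Q² + 2/Q)² (d(Q) = ((5 + Q²) + 2/Q)² = (5 + Q² + 2/Q)²)
860/d(-(-4)*(3 - 2)) = 860/(((2 + (-(-4)*(3 - 2))*(5 + (-(-4)*(3 - 2))²))²/(-(-4)*(3 - 2))²)) = 860/(((2 + (-(-4))*(5 + (-(-4))²))²/(-(-4))²)) = 860/(((2 + (-1*(-4))*(5 + (-1*(-4))²))²/(-1*(-4))²)) = 860/(((2 + 4*(5 + 4²))²/4²)) = 860/(((2 + 4*(5 + 16))²/16)) = 860/(((2 + 4*21)²/16)) = 860/(((2 + 84)²/16)) = 860/(((1/16)*86²)) = 860/(((1/16)*7396)) = 860/(1849/4) = 860*(4/1849) = 80/43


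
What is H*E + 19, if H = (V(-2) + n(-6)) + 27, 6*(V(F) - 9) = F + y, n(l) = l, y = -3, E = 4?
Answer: 407/3 ≈ 135.67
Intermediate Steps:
V(F) = 17/2 + F/6 (V(F) = 9 + (F - 3)/6 = 9 + (-3 + F)/6 = 9 + (-½ + F/6) = 17/2 + F/6)
H = 175/6 (H = ((17/2 + (⅙)*(-2)) - 6) + 27 = ((17/2 - ⅓) - 6) + 27 = (49/6 - 6) + 27 = 13/6 + 27 = 175/6 ≈ 29.167)
H*E + 19 = (175/6)*4 + 19 = 350/3 + 19 = 407/3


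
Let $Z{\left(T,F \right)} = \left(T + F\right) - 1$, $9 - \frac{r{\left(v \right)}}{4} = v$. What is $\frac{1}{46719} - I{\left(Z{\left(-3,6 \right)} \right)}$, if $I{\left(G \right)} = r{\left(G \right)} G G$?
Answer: $- \frac{5232527}{46719} \approx -112.0$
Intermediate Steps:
$r{\left(v \right)} = 36 - 4 v$
$Z{\left(T,F \right)} = -1 + F + T$ ($Z{\left(T,F \right)} = \left(F + T\right) - 1 = -1 + F + T$)
$I{\left(G \right)} = G^{2} \left(36 - 4 G\right)$ ($I{\left(G \right)} = \left(36 - 4 G\right) G G = G \left(36 - 4 G\right) G = G^{2} \left(36 - 4 G\right)$)
$\frac{1}{46719} - I{\left(Z{\left(-3,6 \right)} \right)} = \frac{1}{46719} - 4 \left(-1 + 6 - 3\right)^{2} \left(9 - \left(-1 + 6 - 3\right)\right) = \frac{1}{46719} - 4 \cdot 2^{2} \left(9 - 2\right) = \frac{1}{46719} - 4 \cdot 4 \left(9 - 2\right) = \frac{1}{46719} - 4 \cdot 4 \cdot 7 = \frac{1}{46719} - 112 = - \frac{5232527}{46719}$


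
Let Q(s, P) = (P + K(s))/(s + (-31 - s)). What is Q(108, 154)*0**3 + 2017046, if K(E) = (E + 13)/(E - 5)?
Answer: 2017046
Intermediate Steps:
K(E) = (13 + E)/(-5 + E)
Q(s, P) = -P/31 - (13 + s)/(31*(-5 + s)) (Q(s, P) = (P + (13 + s)/(-5 + s))/(s + (-31 - s)) = (P + (13 + s)/(-5 + s))/(-31) = (P + (13 + s)/(-5 + s))*(-1/31) = -P/31 - (13 + s)/(31*(-5 + s)))
Q(108, 154)*0**3 + 2017046 = ((-13 - 1*108 - 1*154*(-5 + 108))/(31*(-5 + 108)))*0**3 + 2017046 = ((1/31)*(-13 - 108 - 1*154*103)/103)*0 + 2017046 = ((1/31)*(1/103)*(-13 - 108 - 15862))*0 + 2017046 = ((1/31)*(1/103)*(-15983))*0 + 2017046 = -15983/3193*0 + 2017046 = 0 + 2017046 = 2017046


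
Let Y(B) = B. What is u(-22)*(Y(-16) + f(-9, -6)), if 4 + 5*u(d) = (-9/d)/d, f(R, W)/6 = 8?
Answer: -3112/121 ≈ -25.719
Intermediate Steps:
f(R, W) = 48 (f(R, W) = 6*8 = 48)
u(d) = -4/5 - 9/(5*d**2) (u(d) = -4/5 + ((-9/d)/d)/5 = -4/5 + (-9/d**2)/5 = -4/5 - 9/(5*d**2))
u(-22)*(Y(-16) + f(-9, -6)) = (-4/5 - 9/5/(-22)**2)*(-16 + 48) = (-4/5 - 9/5*1/484)*32 = (-4/5 - 9/2420)*32 = -389/484*32 = -3112/121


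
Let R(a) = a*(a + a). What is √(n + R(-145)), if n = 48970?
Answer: 2*√22755 ≈ 301.70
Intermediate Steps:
R(a) = 2*a² (R(a) = a*(2*a) = 2*a²)
√(n + R(-145)) = √(48970 + 2*(-145)²) = √(48970 + 2*21025) = √(48970 + 42050) = √91020 = 2*√22755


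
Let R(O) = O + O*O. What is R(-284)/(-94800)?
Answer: -20093/23700 ≈ -0.84781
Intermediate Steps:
R(O) = O + O**2
R(-284)/(-94800) = -284*(1 - 284)/(-94800) = -284*(-283)*(-1/94800) = 80372*(-1/94800) = -20093/23700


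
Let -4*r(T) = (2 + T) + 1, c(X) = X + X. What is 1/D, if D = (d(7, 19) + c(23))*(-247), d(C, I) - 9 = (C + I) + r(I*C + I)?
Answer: -4/41743 ≈ -9.5824e-5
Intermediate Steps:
c(X) = 2*X
r(T) = -3/4 - T/4 (r(T) = -((2 + T) + 1)/4 = -(3 + T)/4 = -3/4 - T/4)
d(C, I) = 33/4 + C + 3*I/4 - C*I/4 (d(C, I) = 9 + ((C + I) + (-3/4 - (I*C + I)/4)) = 9 + ((C + I) + (-3/4 - (C*I + I)/4)) = 9 + ((C + I) + (-3/4 - (I + C*I)/4)) = 9 + ((C + I) + (-3/4 + (-I/4 - C*I/4))) = 9 + ((C + I) + (-3/4 - I/4 - C*I/4)) = 9 + (-3/4 + C + 3*I/4 - C*I/4) = 33/4 + C + 3*I/4 - C*I/4)
D = -41743/4 (D = ((33/4 + 7 + (3/4)*19 - 1/4*7*19) + 2*23)*(-247) = ((33/4 + 7 + 57/4 - 133/4) + 46)*(-247) = (-15/4 + 46)*(-247) = (169/4)*(-247) = -41743/4 ≈ -10436.)
1/D = 1/(-41743/4) = -4/41743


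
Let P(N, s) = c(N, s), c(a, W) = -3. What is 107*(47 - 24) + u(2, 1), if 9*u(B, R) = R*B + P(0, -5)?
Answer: 22148/9 ≈ 2460.9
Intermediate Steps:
P(N, s) = -3
u(B, R) = -⅓ + B*R/9 (u(B, R) = (R*B - 3)/9 = (B*R - 3)/9 = (-3 + B*R)/9 = -⅓ + B*R/9)
107*(47 - 24) + u(2, 1) = 107*(47 - 24) + (-⅓ + (⅑)*2*1) = 107*23 + (-⅓ + 2/9) = 2461 - ⅑ = 22148/9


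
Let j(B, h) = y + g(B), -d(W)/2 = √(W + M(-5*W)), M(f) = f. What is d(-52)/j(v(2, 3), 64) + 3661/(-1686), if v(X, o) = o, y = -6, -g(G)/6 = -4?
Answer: -3661/1686 - 4*√13/9 ≈ -3.7739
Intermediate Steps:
g(G) = 24 (g(G) = -6*(-4) = 24)
d(W) = -4*√(-W) (d(W) = -2*√(W - 5*W) = -2*2*√(-W) = -4*√(-W))
j(B, h) = 18 (j(B, h) = -6 + 24 = 18)
d(-52)/j(v(2, 3), 64) + 3661/(-1686) = -4*√52/18 + 3661/(-1686) = -8*√13*(1/18) + 3661*(-1/1686) = -8*√13*(1/18) - 3661/1686 = -4*√13/9 - 3661/1686 = -3661/1686 - 4*√13/9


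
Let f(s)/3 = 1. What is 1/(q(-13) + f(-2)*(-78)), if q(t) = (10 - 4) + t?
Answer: -1/241 ≈ -0.0041494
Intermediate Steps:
q(t) = 6 + t
f(s) = 3 (f(s) = 3*1 = 3)
1/(q(-13) + f(-2)*(-78)) = 1/((6 - 13) + 3*(-78)) = 1/(-7 - 234) = 1/(-241) = -1/241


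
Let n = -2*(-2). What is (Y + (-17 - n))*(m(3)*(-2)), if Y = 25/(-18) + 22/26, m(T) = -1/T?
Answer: -5041/351 ≈ -14.362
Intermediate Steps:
n = 4
Y = -127/234 (Y = 25*(-1/18) + 22*(1/26) = -25/18 + 11/13 = -127/234 ≈ -0.54274)
(Y + (-17 - n))*(m(3)*(-2)) = (-127/234 + (-17 - 1*4))*(-1/3*(-2)) = (-127/234 + (-17 - 4))*(-1*⅓*(-2)) = (-127/234 - 21)*(-⅓*(-2)) = -5041/234*⅔ = -5041/351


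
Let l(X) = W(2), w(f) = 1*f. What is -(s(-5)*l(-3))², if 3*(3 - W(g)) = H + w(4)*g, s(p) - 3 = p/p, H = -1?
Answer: -64/9 ≈ -7.1111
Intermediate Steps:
w(f) = f
s(p) = 4 (s(p) = 3 + p/p = 3 + 1 = 4)
W(g) = 10/3 - 4*g/3 (W(g) = 3 - (-1 + 4*g)/3 = 3 + (⅓ - 4*g/3) = 10/3 - 4*g/3)
l(X) = ⅔ (l(X) = 10/3 - 4/3*2 = 10/3 - 8/3 = ⅔)
-(s(-5)*l(-3))² = -(4*(⅔))² = -(8/3)² = -1*64/9 = -64/9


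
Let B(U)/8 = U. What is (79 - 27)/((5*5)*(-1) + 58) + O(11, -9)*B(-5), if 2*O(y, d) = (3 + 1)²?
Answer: -10508/33 ≈ -318.42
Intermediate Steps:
O(y, d) = 8 (O(y, d) = (3 + 1)²/2 = (½)*4² = (½)*16 = 8)
B(U) = 8*U
(79 - 27)/((5*5)*(-1) + 58) + O(11, -9)*B(-5) = (79 - 27)/((5*5)*(-1) + 58) + 8*(8*(-5)) = 52/(25*(-1) + 58) + 8*(-40) = 52/(-25 + 58) - 320 = 52/33 - 320 = -10508/33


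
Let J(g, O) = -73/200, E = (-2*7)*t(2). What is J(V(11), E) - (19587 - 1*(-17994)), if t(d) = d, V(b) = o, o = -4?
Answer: -7516273/200 ≈ -37581.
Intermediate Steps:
V(b) = -4
E = -28 (E = -2*7*2 = -14*2 = -28)
J(g, O) = -73/200 (J(g, O) = -73*1/200 = -73/200)
J(V(11), E) - (19587 - 1*(-17994)) = -73/200 - (19587 - 1*(-17994)) = -73/200 - (19587 + 17994) = -73/200 - 1*37581 = -73/200 - 37581 = -7516273/200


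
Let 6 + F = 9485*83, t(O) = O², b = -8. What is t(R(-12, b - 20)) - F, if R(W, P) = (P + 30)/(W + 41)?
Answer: -662076405/841 ≈ -7.8725e+5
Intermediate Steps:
R(W, P) = (30 + P)/(41 + W)
F = 787249 (F = -6 + 9485*83 = -6 + 787255 = 787249)
t(R(-12, b - 20)) - F = ((30 + (-8 - 20))/(41 - 12))² - 1*787249 = ((30 - 28)/29)² - 787249 = ((1/29)*2)² - 787249 = (2/29)² - 787249 = 4/841 - 787249 = -662076405/841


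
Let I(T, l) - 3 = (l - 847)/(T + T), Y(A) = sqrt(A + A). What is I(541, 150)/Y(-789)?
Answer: -2549*I*sqrt(1578)/1707396 ≈ -0.059305*I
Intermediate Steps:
Y(A) = sqrt(2)*sqrt(A) (Y(A) = sqrt(2*A) = sqrt(2)*sqrt(A))
I(T, l) = 3 + (-847 + l)/(2*T) (I(T, l) = 3 + (l - 847)/(T + T) = 3 + (-847 + l)/((2*T)) = 3 + (-847 + l)*(1/(2*T)) = 3 + (-847 + l)/(2*T))
I(541, 150)/Y(-789) = ((1/2)*(-847 + 150 + 6*541)/541)/((sqrt(2)*sqrt(-789))) = ((1/2)*(1/541)*(-847 + 150 + 3246))/((sqrt(2)*(I*sqrt(789)))) = ((1/2)*(1/541)*2549)/((I*sqrt(1578))) = 2549*(-I*sqrt(1578)/1578)/1082 = -2549*I*sqrt(1578)/1707396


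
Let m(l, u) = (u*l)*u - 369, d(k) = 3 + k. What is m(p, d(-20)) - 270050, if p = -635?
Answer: -453934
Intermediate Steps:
m(l, u) = -369 + l*u² (m(l, u) = (l*u)*u - 369 = l*u² - 369 = -369 + l*u²)
m(p, d(-20)) - 270050 = (-369 - 635*(3 - 20)²) - 270050 = (-369 - 635*(-17)²) - 270050 = (-369 - 635*289) - 270050 = (-369 - 183515) - 270050 = -183884 - 270050 = -453934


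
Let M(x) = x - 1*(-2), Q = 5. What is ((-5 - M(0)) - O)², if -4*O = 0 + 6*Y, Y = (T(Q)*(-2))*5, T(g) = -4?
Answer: 2809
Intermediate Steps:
M(x) = 2 + x (M(x) = x + 2 = 2 + x)
Y = 40 (Y = -4*(-2)*5 = 8*5 = 40)
O = -60 (O = -(0 + 6*40)/4 = -(0 + 240)/4 = -¼*240 = -60)
((-5 - M(0)) - O)² = ((-5 - (2 + 0)) - 1*(-60))² = ((-5 - 1*2) + 60)² = ((-5 - 2) + 60)² = (-7 + 60)² = 53² = 2809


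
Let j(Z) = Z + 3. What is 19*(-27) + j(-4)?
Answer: -514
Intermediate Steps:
j(Z) = 3 + Z
19*(-27) + j(-4) = 19*(-27) + (3 - 4) = -513 - 1 = -514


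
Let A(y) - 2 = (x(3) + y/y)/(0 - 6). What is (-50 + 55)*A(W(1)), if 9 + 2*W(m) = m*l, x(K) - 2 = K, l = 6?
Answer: 5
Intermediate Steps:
x(K) = 2 + K
W(m) = -9/2 + 3*m (W(m) = -9/2 + (m*6)/2 = -9/2 + (6*m)/2 = -9/2 + 3*m)
A(y) = 1 (A(y) = 2 + ((2 + 3) + y/y)/(0 - 6) = 2 + (5 + 1)/(-6) = 2 + 6*(-⅙) = 2 - 1 = 1)
(-50 + 55)*A(W(1)) = (-50 + 55)*1 = 5*1 = 5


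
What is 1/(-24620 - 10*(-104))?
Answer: -1/23580 ≈ -4.2409e-5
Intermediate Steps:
1/(-24620 - 10*(-104)) = 1/(-24620 - 1*(-1040)) = 1/(-24620 + 1040) = 1/(-23580) = -1/23580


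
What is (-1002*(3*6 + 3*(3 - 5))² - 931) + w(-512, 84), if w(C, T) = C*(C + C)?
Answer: 379069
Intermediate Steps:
w(C, T) = 2*C² (w(C, T) = C*(2*C) = 2*C²)
(-1002*(3*6 + 3*(3 - 5))² - 931) + w(-512, 84) = (-1002*(3*6 + 3*(3 - 5))² - 931) + 2*(-512)² = (-1002*(18 + 3*(-2))² - 931) + 2*262144 = (-1002*(18 - 6)² - 931) + 524288 = (-1002*12² - 931) + 524288 = (-1002*144 - 931) + 524288 = (-144288 - 931) + 524288 = -145219 + 524288 = 379069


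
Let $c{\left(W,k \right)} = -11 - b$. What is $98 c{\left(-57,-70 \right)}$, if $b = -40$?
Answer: $2842$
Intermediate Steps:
$c{\left(W,k \right)} = 29$ ($c{\left(W,k \right)} = -11 - -40 = -11 + 40 = 29$)
$98 c{\left(-57,-70 \right)} = 98 \cdot 29 = 2842$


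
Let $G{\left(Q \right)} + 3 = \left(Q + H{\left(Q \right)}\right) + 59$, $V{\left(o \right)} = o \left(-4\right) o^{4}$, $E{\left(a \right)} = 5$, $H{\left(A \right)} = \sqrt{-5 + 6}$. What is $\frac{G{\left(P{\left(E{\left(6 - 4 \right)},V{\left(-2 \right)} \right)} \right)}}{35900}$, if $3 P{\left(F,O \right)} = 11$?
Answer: $\frac{91}{53850} \approx 0.0016899$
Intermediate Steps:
$H{\left(A \right)} = 1$ ($H{\left(A \right)} = \sqrt{1} = 1$)
$V{\left(o \right)} = - 4 o^{5}$ ($V{\left(o \right)} = - 4 o o^{4} = - 4 o^{5}$)
$P{\left(F,O \right)} = \frac{11}{3}$ ($P{\left(F,O \right)} = \frac{1}{3} \cdot 11 = \frac{11}{3}$)
$G{\left(Q \right)} = 57 + Q$ ($G{\left(Q \right)} = -3 + \left(\left(Q + 1\right) + 59\right) = -3 + \left(\left(1 + Q\right) + 59\right) = -3 + \left(60 + Q\right) = 57 + Q$)
$\frac{G{\left(P{\left(E{\left(6 - 4 \right)},V{\left(-2 \right)} \right)} \right)}}{35900} = \frac{57 + \frac{11}{3}}{35900} = \frac{182}{3} \cdot \frac{1}{35900} = \frac{91}{53850}$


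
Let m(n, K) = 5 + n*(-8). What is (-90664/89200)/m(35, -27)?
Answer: 11333/3066250 ≈ 0.0036960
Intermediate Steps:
m(n, K) = 5 - 8*n
(-90664/89200)/m(35, -27) = (-90664/89200)/(5 - 8*35) = (-90664*1/89200)/(5 - 280) = -11333/11150/(-275) = -11333/11150*(-1/275) = 11333/3066250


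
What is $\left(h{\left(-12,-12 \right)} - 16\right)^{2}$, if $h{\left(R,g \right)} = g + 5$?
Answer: $529$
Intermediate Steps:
$h{\left(R,g \right)} = 5 + g$
$\left(h{\left(-12,-12 \right)} - 16\right)^{2} = \left(\left(5 - 12\right) - 16\right)^{2} = \left(-7 - 16\right)^{2} = \left(-23\right)^{2} = 529$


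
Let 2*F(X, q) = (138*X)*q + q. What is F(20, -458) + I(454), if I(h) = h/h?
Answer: -632268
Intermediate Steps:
F(X, q) = q/2 + 69*X*q (F(X, q) = ((138*X)*q + q)/2 = (138*X*q + q)/2 = (q + 138*X*q)/2 = q/2 + 69*X*q)
I(h) = 1
F(20, -458) + I(454) = (1/2)*(-458)*(1 + 138*20) + 1 = (1/2)*(-458)*(1 + 2760) + 1 = (1/2)*(-458)*2761 + 1 = -632269 + 1 = -632268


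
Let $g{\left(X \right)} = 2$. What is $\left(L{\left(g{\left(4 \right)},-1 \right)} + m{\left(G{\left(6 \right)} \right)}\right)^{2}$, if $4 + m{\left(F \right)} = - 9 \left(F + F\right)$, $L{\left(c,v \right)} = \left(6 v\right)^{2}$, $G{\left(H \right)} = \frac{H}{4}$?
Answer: $25$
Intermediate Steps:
$G{\left(H \right)} = \frac{H}{4}$ ($G{\left(H \right)} = H \frac{1}{4} = \frac{H}{4}$)
$L{\left(c,v \right)} = 36 v^{2}$
$m{\left(F \right)} = -4 - 18 F$ ($m{\left(F \right)} = -4 - 9 \left(F + F\right) = -4 - 9 \cdot 2 F = -4 - 18 F$)
$\left(L{\left(g{\left(4 \right)},-1 \right)} + m{\left(G{\left(6 \right)} \right)}\right)^{2} = \left(36 \left(-1\right)^{2} - \left(4 + 18 \cdot \frac{1}{4} \cdot 6\right)\right)^{2} = \left(36 \cdot 1 - 31\right)^{2} = \left(36 - 31\right)^{2} = 5^{2} = 25$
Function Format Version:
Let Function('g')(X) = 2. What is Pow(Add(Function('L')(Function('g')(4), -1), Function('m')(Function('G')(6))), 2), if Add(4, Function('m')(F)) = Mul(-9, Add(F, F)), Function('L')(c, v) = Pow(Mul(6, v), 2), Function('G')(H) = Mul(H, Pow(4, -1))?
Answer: 25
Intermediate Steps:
Function('G')(H) = Mul(Rational(1, 4), H) (Function('G')(H) = Mul(H, Rational(1, 4)) = Mul(Rational(1, 4), H))
Function('L')(c, v) = Mul(36, Pow(v, 2))
Function('m')(F) = Add(-4, Mul(-18, F)) (Function('m')(F) = Add(-4, Mul(-9, Add(F, F))) = Add(-4, Mul(-9, Mul(2, F))) = Add(-4, Mul(-18, F)))
Pow(Add(Function('L')(Function('g')(4), -1), Function('m')(Function('G')(6))), 2) = Pow(Add(Mul(36, Pow(-1, 2)), Add(-4, Mul(-18, Mul(Rational(1, 4), 6)))), 2) = Pow(Add(Mul(36, 1), Add(-4, Mul(-18, Rational(3, 2)))), 2) = Pow(Add(36, Add(-4, -27)), 2) = Pow(Add(36, -31), 2) = Pow(5, 2) = 25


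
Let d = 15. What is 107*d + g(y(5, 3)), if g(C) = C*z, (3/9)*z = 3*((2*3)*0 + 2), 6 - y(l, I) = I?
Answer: 1659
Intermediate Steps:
y(l, I) = 6 - I
z = 18 (z = 3*(3*((2*3)*0 + 2)) = 3*(3*(6*0 + 2)) = 3*(3*(0 + 2)) = 3*(3*2) = 3*6 = 18)
g(C) = 18*C (g(C) = C*18 = 18*C)
107*d + g(y(5, 3)) = 107*15 + 18*(6 - 1*3) = 1605 + 18*(6 - 3) = 1605 + 18*3 = 1605 + 54 = 1659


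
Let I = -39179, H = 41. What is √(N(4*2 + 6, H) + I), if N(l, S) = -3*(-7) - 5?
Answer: I*√39163 ≈ 197.9*I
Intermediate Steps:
N(l, S) = 16 (N(l, S) = 21 - 5 = 16)
√(N(4*2 + 6, H) + I) = √(16 - 39179) = √(-39163) = I*√39163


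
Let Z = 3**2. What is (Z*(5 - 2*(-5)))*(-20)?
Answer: -2700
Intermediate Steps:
Z = 9
(Z*(5 - 2*(-5)))*(-20) = (9*(5 - 2*(-5)))*(-20) = (9*(5 + 10))*(-20) = (9*15)*(-20) = 135*(-20) = -2700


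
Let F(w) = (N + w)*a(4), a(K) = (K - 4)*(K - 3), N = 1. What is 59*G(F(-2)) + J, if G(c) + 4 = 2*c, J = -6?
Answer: -242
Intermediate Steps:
a(K) = (-4 + K)*(-3 + K)
F(w) = 0 (F(w) = (1 + w)*(12 + 4**2 - 7*4) = (1 + w)*(12 + 16 - 28) = (1 + w)*0 = 0)
G(c) = -4 + 2*c
59*G(F(-2)) + J = 59*(-4 + 2*0) - 6 = 59*(-4 + 0) - 6 = 59*(-4) - 6 = -236 - 6 = -242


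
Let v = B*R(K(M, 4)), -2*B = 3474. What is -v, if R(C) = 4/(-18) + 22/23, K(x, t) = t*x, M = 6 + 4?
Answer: 29336/23 ≈ 1275.5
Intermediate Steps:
B = -1737 (B = -1/2*3474 = -1737)
M = 10
R(C) = 152/207 (R(C) = 4*(-1/18) + 22*(1/23) = -2/9 + 22/23 = 152/207)
v = -29336/23 (v = -1737*152/207 = -29336/23 ≈ -1275.5)
-v = -1*(-29336/23) = 29336/23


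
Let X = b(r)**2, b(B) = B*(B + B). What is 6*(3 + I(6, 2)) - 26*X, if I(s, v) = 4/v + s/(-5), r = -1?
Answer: -406/5 ≈ -81.200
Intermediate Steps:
I(s, v) = 4/v - s/5 (I(s, v) = 4/v + s*(-1/5) = 4/v - s/5)
b(B) = 2*B**2 (b(B) = B*(2*B) = 2*B**2)
X = 4 (X = (2*(-1)**2)**2 = (2*1)**2 = 2**2 = 4)
6*(3 + I(6, 2)) - 26*X = 6*(3 + (4/2 - 1/5*6)) - 26*4 = 6*(3 + (4*(1/2) - 6/5)) - 104 = 6*(3 + (2 - 6/5)) - 104 = 6*(3 + 4/5) - 104 = 6*(19/5) - 104 = 114/5 - 104 = -406/5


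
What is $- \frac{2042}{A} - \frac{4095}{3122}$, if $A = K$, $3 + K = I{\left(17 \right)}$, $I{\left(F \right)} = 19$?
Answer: $- \frac{230023}{1784} \approx -128.94$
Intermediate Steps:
$K = 16$ ($K = -3 + 19 = 16$)
$A = 16$
$- \frac{2042}{A} - \frac{4095}{3122} = - \frac{2042}{16} - \frac{4095}{3122} = \left(-2042\right) \frac{1}{16} - \frac{585}{446} = - \frac{1021}{8} - \frac{585}{446} = - \frac{230023}{1784}$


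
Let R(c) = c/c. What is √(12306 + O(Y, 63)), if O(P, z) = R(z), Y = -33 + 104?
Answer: √12307 ≈ 110.94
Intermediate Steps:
Y = 71
R(c) = 1
O(P, z) = 1
√(12306 + O(Y, 63)) = √(12306 + 1) = √12307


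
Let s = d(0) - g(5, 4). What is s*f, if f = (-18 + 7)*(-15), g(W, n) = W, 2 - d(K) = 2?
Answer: -825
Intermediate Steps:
d(K) = 0 (d(K) = 2 - 1*2 = 2 - 2 = 0)
f = 165 (f = -11*(-15) = 165)
s = -5 (s = 0 - 1*5 = 0 - 5 = -5)
s*f = -5*165 = -825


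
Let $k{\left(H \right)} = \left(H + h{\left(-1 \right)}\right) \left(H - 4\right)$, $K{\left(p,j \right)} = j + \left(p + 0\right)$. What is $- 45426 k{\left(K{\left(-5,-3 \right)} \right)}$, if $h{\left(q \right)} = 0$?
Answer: $-4360896$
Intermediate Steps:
$K{\left(p,j \right)} = j + p$
$k{\left(H \right)} = H \left(-4 + H\right)$ ($k{\left(H \right)} = \left(H + 0\right) \left(H - 4\right) = H \left(-4 + H\right)$)
$- 45426 k{\left(K{\left(-5,-3 \right)} \right)} = - 45426 \left(-3 - 5\right) \left(-4 - 8\right) = - 45426 \left(- 8 \left(-4 - 8\right)\right) = - 45426 \left(\left(-8\right) \left(-12\right)\right) = \left(-45426\right) 96 = -4360896$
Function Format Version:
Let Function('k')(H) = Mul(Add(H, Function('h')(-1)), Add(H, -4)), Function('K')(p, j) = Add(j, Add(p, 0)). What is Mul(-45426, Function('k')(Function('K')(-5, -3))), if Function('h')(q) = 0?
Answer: -4360896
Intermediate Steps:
Function('K')(p, j) = Add(j, p)
Function('k')(H) = Mul(H, Add(-4, H)) (Function('k')(H) = Mul(Add(H, 0), Add(H, -4)) = Mul(H, Add(-4, H)))
Mul(-45426, Function('k')(Function('K')(-5, -3))) = Mul(-45426, Mul(Add(-3, -5), Add(-4, Add(-3, -5)))) = Mul(-45426, Mul(-8, Add(-4, -8))) = Mul(-45426, Mul(-8, -12)) = Mul(-45426, 96) = -4360896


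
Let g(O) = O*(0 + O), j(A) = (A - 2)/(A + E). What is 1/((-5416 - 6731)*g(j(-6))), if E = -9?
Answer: -75/259136 ≈ -0.00028942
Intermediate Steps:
j(A) = (-2 + A)/(-9 + A) (j(A) = (A - 2)/(A - 9) = (-2 + A)/(-9 + A))
g(O) = O² (g(O) = O*O = O²)
1/((-5416 - 6731)*g(j(-6))) = 1/((-5416 - 6731)*(((-2 - 6)/(-9 - 6))²)) = 1/((-12147)*((-8/(-15))²)) = -1/(12147*((-1/15*(-8))²)) = -1/(12147*((8/15)²)) = -1/(12147*64/225) = -1/12147*225/64 = -75/259136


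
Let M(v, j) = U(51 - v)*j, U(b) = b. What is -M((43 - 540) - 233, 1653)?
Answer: -1290993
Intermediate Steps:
M(v, j) = j*(51 - v) (M(v, j) = (51 - v)*j = j*(51 - v))
-M((43 - 540) - 233, 1653) = -1653*(51 - ((43 - 540) - 233)) = -1653*(51 - (-497 - 233)) = -1653*(51 - 1*(-730)) = -1653*(51 + 730) = -1653*781 = -1*1290993 = -1290993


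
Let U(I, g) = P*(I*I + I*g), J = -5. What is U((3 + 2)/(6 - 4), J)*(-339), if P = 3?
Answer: 25425/4 ≈ 6356.3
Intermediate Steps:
U(I, g) = 3*I² + 3*I*g (U(I, g) = 3*(I*I + I*g) = 3*(I² + I*g) = 3*I² + 3*I*g)
U((3 + 2)/(6 - 4), J)*(-339) = (3*((3 + 2)/(6 - 4))*((3 + 2)/(6 - 4) - 5))*(-339) = (3*(5/2)*(5/2 - 5))*(-339) = (3*(5/2)*(-5/2))*(-339) = -75/4*(-339) = 25425/4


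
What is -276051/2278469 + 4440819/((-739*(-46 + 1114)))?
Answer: -3445380743321/599428738396 ≈ -5.7478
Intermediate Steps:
-276051/2278469 + 4440819/((-739*(-46 + 1114))) = -276051*1/2278469 + 4440819/((-739*1068)) = -276051/2278469 + 4440819/(-789252) = -276051/2278469 + 4440819*(-1/789252) = -276051/2278469 - 1480273/263084 = -3445380743321/599428738396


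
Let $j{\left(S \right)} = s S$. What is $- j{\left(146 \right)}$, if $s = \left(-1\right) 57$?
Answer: $8322$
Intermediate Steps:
$s = -57$
$j{\left(S \right)} = - 57 S$
$- j{\left(146 \right)} = - \left(-57\right) 146 = \left(-1\right) \left(-8322\right) = 8322$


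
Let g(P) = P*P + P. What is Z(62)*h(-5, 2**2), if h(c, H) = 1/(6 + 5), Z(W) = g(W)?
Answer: 3906/11 ≈ 355.09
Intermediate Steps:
g(P) = P + P**2 (g(P) = P**2 + P = P + P**2)
Z(W) = W*(1 + W)
h(c, H) = 1/11
Z(62)*h(-5, 2**2) = (62*(1 + 62))*(1/11) = (62*63)*(1/11) = 3906*(1/11) = 3906/11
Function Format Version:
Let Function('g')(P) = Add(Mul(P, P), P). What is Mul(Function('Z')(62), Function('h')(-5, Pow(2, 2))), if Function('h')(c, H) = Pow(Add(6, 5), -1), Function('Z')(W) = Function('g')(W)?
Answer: Rational(3906, 11) ≈ 355.09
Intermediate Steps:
Function('g')(P) = Add(P, Pow(P, 2)) (Function('g')(P) = Add(Pow(P, 2), P) = Add(P, Pow(P, 2)))
Function('Z')(W) = Mul(W, Add(1, W))
Function('h')(c, H) = Rational(1, 11) (Function('h')(c, H) = Pow(11, -1) = Rational(1, 11))
Mul(Function('Z')(62), Function('h')(-5, Pow(2, 2))) = Mul(Mul(62, Add(1, 62)), Rational(1, 11)) = Mul(Mul(62, 63), Rational(1, 11)) = Mul(3906, Rational(1, 11)) = Rational(3906, 11)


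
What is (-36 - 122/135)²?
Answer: 24820324/18225 ≈ 1361.9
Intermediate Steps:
(-36 - 122/135)² = (-4982/135)² = 24820324/18225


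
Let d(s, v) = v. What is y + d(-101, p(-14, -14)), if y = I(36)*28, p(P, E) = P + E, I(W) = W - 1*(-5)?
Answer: 1120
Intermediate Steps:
I(W) = 5 + W (I(W) = W + 5 = 5 + W)
p(P, E) = E + P
y = 1148 (y = (5 + 36)*28 = 41*28 = 1148)
y + d(-101, p(-14, -14)) = 1148 + (-14 - 14) = 1148 - 28 = 1120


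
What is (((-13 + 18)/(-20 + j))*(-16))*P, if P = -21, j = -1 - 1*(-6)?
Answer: -112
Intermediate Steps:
j = 5 (j = -1 + 6 = 5)
(((-13 + 18)/(-20 + j))*(-16))*P = (((-13 + 18)/(-20 + 5))*(-16))*(-21) = ((5/(-15))*(-16))*(-21) = ((5*(-1/15))*(-16))*(-21) = -1/3*(-16)*(-21) = (16/3)*(-21) = -112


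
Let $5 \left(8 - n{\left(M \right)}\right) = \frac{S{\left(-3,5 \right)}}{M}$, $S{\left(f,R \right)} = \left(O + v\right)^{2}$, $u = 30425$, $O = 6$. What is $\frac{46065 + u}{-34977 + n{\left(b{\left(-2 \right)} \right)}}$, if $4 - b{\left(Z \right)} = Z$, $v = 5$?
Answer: $- \frac{2294700}{1049191} \approx -2.1871$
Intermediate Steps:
$b{\left(Z \right)} = 4 - Z$
$S{\left(f,R \right)} = 121$ ($S{\left(f,R \right)} = \left(6 + 5\right)^{2} = 11^{2} = 121$)
$n{\left(M \right)} = 8 - \frac{121}{5 M}$ ($n{\left(M \right)} = 8 - \frac{121 \frac{1}{M}}{5} = 8 - \frac{121}{5 M}$)
$\frac{46065 + u}{-34977 + n{\left(b{\left(-2 \right)} \right)}} = \frac{46065 + 30425}{-34977 + \left(8 - \frac{121}{5 \left(4 - -2\right)}\right)} = \frac{76490}{-34977 + \left(8 - \frac{121}{5 \left(4 + 2\right)}\right)} = \frac{76490}{-34977 + \left(8 - \frac{121}{5 \cdot 6}\right)} = \frac{76490}{-34977 + \left(8 - \frac{121}{30}\right)} = \frac{76490}{-34977 + \frac{119}{30}} = \frac{76490}{- \frac{1049191}{30}} = 76490 \left(- \frac{30}{1049191}\right) = - \frac{2294700}{1049191}$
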